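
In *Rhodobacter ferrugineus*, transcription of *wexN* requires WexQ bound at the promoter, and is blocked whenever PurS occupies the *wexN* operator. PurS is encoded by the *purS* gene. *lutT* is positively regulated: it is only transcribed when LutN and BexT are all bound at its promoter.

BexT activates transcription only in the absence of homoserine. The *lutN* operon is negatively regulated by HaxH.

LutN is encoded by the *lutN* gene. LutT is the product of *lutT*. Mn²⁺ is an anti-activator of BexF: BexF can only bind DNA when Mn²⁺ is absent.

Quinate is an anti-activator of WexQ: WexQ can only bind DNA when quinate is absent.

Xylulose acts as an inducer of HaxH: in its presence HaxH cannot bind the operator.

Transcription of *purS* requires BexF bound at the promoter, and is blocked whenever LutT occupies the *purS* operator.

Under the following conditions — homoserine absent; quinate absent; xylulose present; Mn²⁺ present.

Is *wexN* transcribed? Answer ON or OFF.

ON

Quinate is absent, so WexQ is active.
Xylulose is present, so HaxH is inactive.
With no repressor bound, *lutN* is transcribed.
So LutN is produced and active.
Homoserine is absent, so BexT is active.
No repressor is bound and LutN and BexT are active, so *lutT* is transcribed.
So LutT is produced and active.
Mn²⁺ is present, so BexF is inactive.
With repressor LutT bound, *purS* is not transcribed.
So PurS is not produced.
No repressor is bound and WexQ is active, so *wexN* is transcribed.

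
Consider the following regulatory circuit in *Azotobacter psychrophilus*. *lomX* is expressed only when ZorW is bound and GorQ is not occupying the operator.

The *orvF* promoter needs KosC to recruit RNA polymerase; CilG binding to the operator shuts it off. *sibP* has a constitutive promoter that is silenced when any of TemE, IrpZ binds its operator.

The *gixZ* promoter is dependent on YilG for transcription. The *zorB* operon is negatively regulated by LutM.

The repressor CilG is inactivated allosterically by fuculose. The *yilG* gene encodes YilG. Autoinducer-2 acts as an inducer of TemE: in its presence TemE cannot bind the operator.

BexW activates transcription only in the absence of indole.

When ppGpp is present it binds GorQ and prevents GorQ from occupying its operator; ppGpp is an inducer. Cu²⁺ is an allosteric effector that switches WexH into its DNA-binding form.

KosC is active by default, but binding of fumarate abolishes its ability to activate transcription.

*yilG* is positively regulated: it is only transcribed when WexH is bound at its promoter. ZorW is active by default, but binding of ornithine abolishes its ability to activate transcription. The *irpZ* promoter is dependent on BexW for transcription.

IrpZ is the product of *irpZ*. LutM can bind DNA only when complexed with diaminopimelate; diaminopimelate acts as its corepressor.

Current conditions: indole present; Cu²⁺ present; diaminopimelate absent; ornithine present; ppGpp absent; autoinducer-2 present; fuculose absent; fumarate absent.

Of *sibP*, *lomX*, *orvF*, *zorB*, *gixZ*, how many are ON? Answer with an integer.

Autoinducer-2 is present, so TemE is inactive.
Indole is present, so BexW is inactive.
Required activator BexW is absent, so *irpZ* is not transcribed.
So IrpZ is not produced.
With no repressor bound, *sibP* is transcribed.
→ *sibP* is ON.
ppGpp is absent, so GorQ is active.
Ornithine is present, so ZorW is inactive.
With repressor GorQ bound, *lomX* is not transcribed.
→ *lomX* is OFF.
Fumarate is absent, so KosC is active.
Fuculose is absent, so CilG is active.
With repressor CilG bound, *orvF* is not transcribed.
→ *orvF* is OFF.
Diaminopimelate is absent, so LutM is inactive.
With no repressor bound, *zorB* is transcribed.
→ *zorB* is ON.
Cu²⁺ is present, so WexH is active.
No repressor is bound and WexH is active, so *yilG* is transcribed.
So YilG is produced and active.
No repressor is bound and YilG is active, so *gixZ* is transcribed.
→ *gixZ* is ON.
3 of the 5 genes are transcribed.

3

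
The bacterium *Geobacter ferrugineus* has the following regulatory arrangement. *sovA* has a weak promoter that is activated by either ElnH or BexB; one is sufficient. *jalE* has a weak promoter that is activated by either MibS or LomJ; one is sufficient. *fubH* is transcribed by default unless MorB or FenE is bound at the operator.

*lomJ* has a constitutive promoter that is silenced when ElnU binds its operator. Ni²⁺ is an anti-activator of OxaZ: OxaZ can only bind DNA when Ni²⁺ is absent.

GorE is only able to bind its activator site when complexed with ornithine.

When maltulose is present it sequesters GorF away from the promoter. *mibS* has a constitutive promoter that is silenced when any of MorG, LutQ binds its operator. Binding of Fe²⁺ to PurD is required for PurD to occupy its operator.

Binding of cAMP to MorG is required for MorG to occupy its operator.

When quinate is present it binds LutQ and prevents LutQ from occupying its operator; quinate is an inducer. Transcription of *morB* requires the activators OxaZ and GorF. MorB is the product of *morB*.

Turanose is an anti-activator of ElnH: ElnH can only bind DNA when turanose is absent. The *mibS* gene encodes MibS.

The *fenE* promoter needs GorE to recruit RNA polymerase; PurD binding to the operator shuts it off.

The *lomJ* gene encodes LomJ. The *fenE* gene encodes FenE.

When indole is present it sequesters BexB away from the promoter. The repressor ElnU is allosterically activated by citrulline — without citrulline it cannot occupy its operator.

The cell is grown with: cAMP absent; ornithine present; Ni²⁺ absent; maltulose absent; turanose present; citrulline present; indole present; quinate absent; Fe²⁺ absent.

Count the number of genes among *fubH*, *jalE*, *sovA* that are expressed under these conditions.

Ni²⁺ is absent, so OxaZ is active.
Maltulose is absent, so GorF is active.
No repressor is bound and OxaZ and GorF are active, so *morB* is transcribed.
So MorB is produced and active.
Fe²⁺ is absent, so PurD is inactive.
Ornithine is present, so GorE is active.
No repressor is bound and GorE is active, so *fenE* is transcribed.
So FenE is produced and active.
With repressor MorB bound, *fubH* is not transcribed.
→ *fubH* is OFF.
cAMP is absent, so MorG is inactive.
Quinate is absent, so LutQ is active.
With repressor LutQ bound, *mibS* is not transcribed.
So MibS is not produced.
Citrulline is present, so ElnU is active.
With repressor ElnU bound, *lomJ* is not transcribed.
So LomJ is not produced.
No activator is available at the *jalE* promoter, so *jalE* is not transcribed.
→ *jalE* is OFF.
Turanose is present, so ElnH is inactive.
Indole is present, so BexB is inactive.
No activator is available at the *sovA* promoter, so *sovA* is not transcribed.
→ *sovA* is OFF.
0 of the 3 genes are transcribed.

0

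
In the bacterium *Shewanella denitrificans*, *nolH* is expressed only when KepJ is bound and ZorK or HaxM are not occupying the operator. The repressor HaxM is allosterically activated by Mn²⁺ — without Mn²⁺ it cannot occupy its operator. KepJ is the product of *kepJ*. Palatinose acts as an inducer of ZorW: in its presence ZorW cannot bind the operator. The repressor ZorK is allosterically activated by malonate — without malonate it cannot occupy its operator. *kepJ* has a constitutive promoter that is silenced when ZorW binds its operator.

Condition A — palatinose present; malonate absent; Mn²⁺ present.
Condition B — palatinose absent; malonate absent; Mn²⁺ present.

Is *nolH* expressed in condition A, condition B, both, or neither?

Condition A:
Palatinose is present, so ZorW is inactive.
With no repressor bound, *kepJ* is transcribed.
So KepJ is produced and active.
Malonate is absent, so ZorK is inactive.
Mn²⁺ is present, so HaxM is active.
With repressor HaxM bound, *nolH* is not transcribed.
→ *nolH* is OFF in A.
Condition B:
Palatinose is absent, so ZorW is active.
With repressor ZorW bound, *kepJ* is not transcribed.
So KepJ is not produced.
Malonate is absent, so ZorK is inactive.
Mn²⁺ is present, so HaxM is active.
With repressor HaxM bound, *nolH* is not transcribed.
→ *nolH* is OFF in B.

neither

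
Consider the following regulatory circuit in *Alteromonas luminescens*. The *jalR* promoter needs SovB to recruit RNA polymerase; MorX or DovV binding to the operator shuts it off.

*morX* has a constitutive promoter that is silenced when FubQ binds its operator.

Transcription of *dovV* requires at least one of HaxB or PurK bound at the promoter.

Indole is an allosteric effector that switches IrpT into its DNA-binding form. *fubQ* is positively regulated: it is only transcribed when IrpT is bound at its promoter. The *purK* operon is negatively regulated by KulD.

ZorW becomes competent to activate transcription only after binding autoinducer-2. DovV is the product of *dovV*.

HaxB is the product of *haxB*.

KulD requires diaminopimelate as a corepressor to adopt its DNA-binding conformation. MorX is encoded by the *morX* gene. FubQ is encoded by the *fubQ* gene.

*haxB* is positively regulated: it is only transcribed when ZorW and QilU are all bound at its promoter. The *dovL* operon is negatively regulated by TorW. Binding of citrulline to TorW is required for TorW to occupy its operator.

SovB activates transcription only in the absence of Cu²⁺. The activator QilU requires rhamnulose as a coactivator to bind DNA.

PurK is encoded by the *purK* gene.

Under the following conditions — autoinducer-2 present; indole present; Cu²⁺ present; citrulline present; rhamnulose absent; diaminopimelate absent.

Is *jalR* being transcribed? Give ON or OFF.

Indole is present, so IrpT is active.
No repressor is bound and IrpT is active, so *fubQ* is transcribed.
So FubQ is produced and active.
With repressor FubQ bound, *morX* is not transcribed.
So MorX is not produced.
Autoinducer-2 is present, so ZorW is active.
Rhamnulose is absent, so QilU is inactive.
Required activator QilU is absent, so *haxB* is not transcribed.
So HaxB is not produced.
Diaminopimelate is absent, so KulD is inactive.
With no repressor bound, *purK* is transcribed.
So PurK is produced and active.
Activator PurK is present, so *dovV* is transcribed.
So DovV is produced and active.
Cu²⁺ is present, so SovB is inactive.
With repressor DovV bound, *jalR* is not transcribed.

OFF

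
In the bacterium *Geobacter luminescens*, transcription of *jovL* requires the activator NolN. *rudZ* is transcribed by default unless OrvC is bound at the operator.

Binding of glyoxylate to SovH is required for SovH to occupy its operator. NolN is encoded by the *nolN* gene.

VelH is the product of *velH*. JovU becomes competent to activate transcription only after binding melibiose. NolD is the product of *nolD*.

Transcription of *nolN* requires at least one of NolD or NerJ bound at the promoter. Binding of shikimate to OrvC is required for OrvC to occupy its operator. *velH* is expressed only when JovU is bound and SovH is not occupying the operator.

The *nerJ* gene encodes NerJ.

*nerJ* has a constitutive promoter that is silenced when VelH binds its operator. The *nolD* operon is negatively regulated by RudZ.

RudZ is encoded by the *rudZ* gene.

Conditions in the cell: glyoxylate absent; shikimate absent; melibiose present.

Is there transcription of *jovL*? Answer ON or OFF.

OFF

Shikimate is absent, so OrvC is inactive.
With no repressor bound, *rudZ* is transcribed.
So RudZ is produced and active.
With repressor RudZ bound, *nolD* is not transcribed.
So NolD is not produced.
Melibiose is present, so JovU is active.
Glyoxylate is absent, so SovH is inactive.
No repressor is bound and JovU is active, so *velH* is transcribed.
So VelH is produced and active.
With repressor VelH bound, *nerJ* is not transcribed.
So NerJ is not produced.
No activator is available at the *nolN* promoter, so *nolN* is not transcribed.
So NolN is not produced.
Required activator NolN is absent, so *jovL* is not transcribed.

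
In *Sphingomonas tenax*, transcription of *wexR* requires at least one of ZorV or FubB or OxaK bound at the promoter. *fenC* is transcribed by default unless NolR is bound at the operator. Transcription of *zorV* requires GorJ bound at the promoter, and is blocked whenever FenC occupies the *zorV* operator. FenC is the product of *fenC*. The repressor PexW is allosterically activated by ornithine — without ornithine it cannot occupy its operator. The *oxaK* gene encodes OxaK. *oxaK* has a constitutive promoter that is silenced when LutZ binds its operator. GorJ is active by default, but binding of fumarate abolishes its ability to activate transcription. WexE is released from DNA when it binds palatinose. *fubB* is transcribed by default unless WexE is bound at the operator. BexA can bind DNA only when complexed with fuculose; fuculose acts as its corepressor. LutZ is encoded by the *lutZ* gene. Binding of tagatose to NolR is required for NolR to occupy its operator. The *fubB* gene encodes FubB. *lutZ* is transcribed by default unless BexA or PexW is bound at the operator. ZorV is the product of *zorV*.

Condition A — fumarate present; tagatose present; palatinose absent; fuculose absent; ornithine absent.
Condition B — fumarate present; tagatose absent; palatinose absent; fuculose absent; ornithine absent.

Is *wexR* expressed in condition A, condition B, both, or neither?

neither

Condition A:
Fumarate is present, so GorJ is inactive.
Tagatose is present, so NolR is active.
With repressor NolR bound, *fenC* is not transcribed.
So FenC is not produced.
Required activator GorJ is absent, so *zorV* is not transcribed.
So ZorV is not produced.
Palatinose is absent, so WexE is active.
With repressor WexE bound, *fubB* is not transcribed.
So FubB is not produced.
Fuculose is absent, so BexA is inactive.
Ornithine is absent, so PexW is inactive.
With no repressor bound, *lutZ* is transcribed.
So LutZ is produced and active.
With repressor LutZ bound, *oxaK* is not transcribed.
So OxaK is not produced.
No activator is available at the *wexR* promoter, so *wexR* is not transcribed.
→ *wexR* is OFF in A.
Condition B:
Fumarate is present, so GorJ is inactive.
Tagatose is absent, so NolR is inactive.
With no repressor bound, *fenC* is transcribed.
So FenC is produced and active.
With repressor FenC bound, *zorV* is not transcribed.
So ZorV is not produced.
Palatinose is absent, so WexE is active.
With repressor WexE bound, *fubB* is not transcribed.
So FubB is not produced.
Fuculose is absent, so BexA is inactive.
Ornithine is absent, so PexW is inactive.
With no repressor bound, *lutZ* is transcribed.
So LutZ is produced and active.
With repressor LutZ bound, *oxaK* is not transcribed.
So OxaK is not produced.
No activator is available at the *wexR* promoter, so *wexR* is not transcribed.
→ *wexR* is OFF in B.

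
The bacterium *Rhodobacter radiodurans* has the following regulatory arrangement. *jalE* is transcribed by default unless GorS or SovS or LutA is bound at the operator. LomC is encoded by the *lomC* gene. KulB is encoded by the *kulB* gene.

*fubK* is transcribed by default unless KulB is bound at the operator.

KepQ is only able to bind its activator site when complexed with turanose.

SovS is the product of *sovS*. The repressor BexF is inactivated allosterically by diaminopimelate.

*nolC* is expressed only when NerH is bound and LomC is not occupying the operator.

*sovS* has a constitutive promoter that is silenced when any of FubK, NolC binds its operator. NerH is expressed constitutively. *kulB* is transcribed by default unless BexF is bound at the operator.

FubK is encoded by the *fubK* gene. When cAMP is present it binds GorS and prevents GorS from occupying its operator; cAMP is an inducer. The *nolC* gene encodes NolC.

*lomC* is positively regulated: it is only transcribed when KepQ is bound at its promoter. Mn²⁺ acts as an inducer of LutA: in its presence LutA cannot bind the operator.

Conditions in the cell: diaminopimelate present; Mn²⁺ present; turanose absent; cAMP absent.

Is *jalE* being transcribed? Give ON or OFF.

cAMP is absent, so GorS is active.
Diaminopimelate is present, so BexF is inactive.
With no repressor bound, *kulB* is transcribed.
So KulB is produced and active.
With repressor KulB bound, *fubK* is not transcribed.
So FubK is not produced.
NerH is produced constitutively and is active.
Turanose is absent, so KepQ is inactive.
Required activator KepQ is absent, so *lomC* is not transcribed.
So LomC is not produced.
No repressor is bound and NerH is active, so *nolC* is transcribed.
So NolC is produced and active.
With repressor NolC bound, *sovS* is not transcribed.
So SovS is not produced.
Mn²⁺ is present, so LutA is inactive.
With repressor GorS bound, *jalE* is not transcribed.

OFF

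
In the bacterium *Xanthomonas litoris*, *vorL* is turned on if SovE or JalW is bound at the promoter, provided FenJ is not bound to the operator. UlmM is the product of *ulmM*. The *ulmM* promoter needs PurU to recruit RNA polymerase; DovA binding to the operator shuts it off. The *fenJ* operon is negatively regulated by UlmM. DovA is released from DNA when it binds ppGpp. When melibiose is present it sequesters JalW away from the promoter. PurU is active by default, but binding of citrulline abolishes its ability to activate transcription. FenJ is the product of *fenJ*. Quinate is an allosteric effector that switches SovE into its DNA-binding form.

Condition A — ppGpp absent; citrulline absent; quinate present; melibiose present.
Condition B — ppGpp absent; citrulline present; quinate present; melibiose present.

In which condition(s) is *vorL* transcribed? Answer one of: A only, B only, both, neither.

neither

Condition A:
ppGpp is absent, so DovA is active.
Citrulline is absent, so PurU is active.
With repressor DovA bound, *ulmM* is not transcribed.
So UlmM is not produced.
With no repressor bound, *fenJ* is transcribed.
So FenJ is produced and active.
Quinate is present, so SovE is active.
Melibiose is present, so JalW is inactive.
With repressor FenJ bound, *vorL* is not transcribed.
→ *vorL* is OFF in A.
Condition B:
ppGpp is absent, so DovA is active.
Citrulline is present, so PurU is inactive.
With repressor DovA bound, *ulmM* is not transcribed.
So UlmM is not produced.
With no repressor bound, *fenJ* is transcribed.
So FenJ is produced and active.
Quinate is present, so SovE is active.
Melibiose is present, so JalW is inactive.
With repressor FenJ bound, *vorL* is not transcribed.
→ *vorL* is OFF in B.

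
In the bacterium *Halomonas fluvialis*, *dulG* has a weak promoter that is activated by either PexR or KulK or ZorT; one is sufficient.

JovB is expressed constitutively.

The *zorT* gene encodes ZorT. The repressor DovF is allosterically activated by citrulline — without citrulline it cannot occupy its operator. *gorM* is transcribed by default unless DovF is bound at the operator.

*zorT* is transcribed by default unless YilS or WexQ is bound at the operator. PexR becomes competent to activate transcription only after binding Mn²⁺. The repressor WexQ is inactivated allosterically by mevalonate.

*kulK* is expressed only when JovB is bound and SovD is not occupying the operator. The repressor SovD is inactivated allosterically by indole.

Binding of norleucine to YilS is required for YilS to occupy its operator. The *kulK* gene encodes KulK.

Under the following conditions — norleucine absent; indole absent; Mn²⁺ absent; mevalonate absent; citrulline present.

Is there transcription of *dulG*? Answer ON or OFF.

Mn²⁺ is absent, so PexR is inactive.
JovB is produced constitutively and is active.
Indole is absent, so SovD is active.
With repressor SovD bound, *kulK* is not transcribed.
So KulK is not produced.
Norleucine is absent, so YilS is inactive.
Mevalonate is absent, so WexQ is active.
With repressor WexQ bound, *zorT* is not transcribed.
So ZorT is not produced.
No activator is available at the *dulG* promoter, so *dulG* is not transcribed.

OFF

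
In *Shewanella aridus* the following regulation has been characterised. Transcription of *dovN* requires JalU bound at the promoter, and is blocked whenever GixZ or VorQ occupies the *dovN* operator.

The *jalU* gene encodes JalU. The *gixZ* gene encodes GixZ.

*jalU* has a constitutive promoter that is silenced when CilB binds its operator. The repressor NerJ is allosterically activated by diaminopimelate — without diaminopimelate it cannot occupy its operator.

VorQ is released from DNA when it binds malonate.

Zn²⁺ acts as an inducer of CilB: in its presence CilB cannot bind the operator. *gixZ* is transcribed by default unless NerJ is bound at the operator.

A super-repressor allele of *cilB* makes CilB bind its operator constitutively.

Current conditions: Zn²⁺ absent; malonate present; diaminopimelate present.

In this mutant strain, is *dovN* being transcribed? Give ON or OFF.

OFF

CilB is constitutively active in this strain.
With repressor CilB bound, *jalU* is not transcribed.
So JalU is not produced.
Diaminopimelate is present, so NerJ is active.
With repressor NerJ bound, *gixZ* is not transcribed.
So GixZ is not produced.
Malonate is present, so VorQ is inactive.
Required activator JalU is absent, so *dovN* is not transcribed.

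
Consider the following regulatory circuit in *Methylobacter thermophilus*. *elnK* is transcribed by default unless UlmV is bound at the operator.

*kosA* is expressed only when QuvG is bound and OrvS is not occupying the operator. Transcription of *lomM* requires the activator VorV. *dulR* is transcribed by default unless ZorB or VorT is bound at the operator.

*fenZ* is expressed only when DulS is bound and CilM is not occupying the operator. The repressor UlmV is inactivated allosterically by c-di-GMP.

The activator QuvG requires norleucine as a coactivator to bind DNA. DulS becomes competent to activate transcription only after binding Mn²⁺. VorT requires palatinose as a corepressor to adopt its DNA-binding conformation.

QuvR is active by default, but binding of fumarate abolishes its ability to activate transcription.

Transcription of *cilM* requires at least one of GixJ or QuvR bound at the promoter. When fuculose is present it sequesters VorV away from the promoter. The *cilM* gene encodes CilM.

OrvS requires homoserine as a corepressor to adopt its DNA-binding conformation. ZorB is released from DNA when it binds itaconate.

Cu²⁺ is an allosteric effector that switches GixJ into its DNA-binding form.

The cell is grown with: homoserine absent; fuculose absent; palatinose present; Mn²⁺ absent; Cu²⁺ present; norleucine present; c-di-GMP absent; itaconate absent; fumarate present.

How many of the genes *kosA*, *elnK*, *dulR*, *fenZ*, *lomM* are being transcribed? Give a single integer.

Homoserine is absent, so OrvS is inactive.
Norleucine is present, so QuvG is active.
No repressor is bound and QuvG is active, so *kosA* is transcribed.
→ *kosA* is ON.
c-di-GMP is absent, so UlmV is active.
With repressor UlmV bound, *elnK* is not transcribed.
→ *elnK* is OFF.
Itaconate is absent, so ZorB is active.
Palatinose is present, so VorT is active.
With repressor ZorB bound, *dulR* is not transcribed.
→ *dulR* is OFF.
Mn²⁺ is absent, so DulS is inactive.
Cu²⁺ is present, so GixJ is active.
Fumarate is present, so QuvR is inactive.
Activator GixJ is present, so *cilM* is transcribed.
So CilM is produced and active.
With repressor CilM bound, *fenZ* is not transcribed.
→ *fenZ* is OFF.
Fuculose is absent, so VorV is active.
No repressor is bound and VorV is active, so *lomM* is transcribed.
→ *lomM* is ON.
2 of the 5 genes are transcribed.

2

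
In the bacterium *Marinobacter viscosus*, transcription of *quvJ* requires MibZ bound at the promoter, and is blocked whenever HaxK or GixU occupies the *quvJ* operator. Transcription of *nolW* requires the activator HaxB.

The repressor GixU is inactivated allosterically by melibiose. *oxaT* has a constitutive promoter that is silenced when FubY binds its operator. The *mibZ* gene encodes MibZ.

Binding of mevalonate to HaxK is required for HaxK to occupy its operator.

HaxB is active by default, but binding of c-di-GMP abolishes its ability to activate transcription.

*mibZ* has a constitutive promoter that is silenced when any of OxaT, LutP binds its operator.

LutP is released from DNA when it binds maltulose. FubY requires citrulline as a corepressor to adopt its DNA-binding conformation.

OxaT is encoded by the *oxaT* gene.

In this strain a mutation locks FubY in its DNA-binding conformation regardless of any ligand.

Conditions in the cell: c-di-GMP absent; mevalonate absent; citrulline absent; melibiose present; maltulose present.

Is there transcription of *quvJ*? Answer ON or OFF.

Mevalonate is absent, so HaxK is inactive.
FubY is constitutively active in this strain.
With repressor FubY bound, *oxaT* is not transcribed.
So OxaT is not produced.
Maltulose is present, so LutP is inactive.
With no repressor bound, *mibZ* is transcribed.
So MibZ is produced and active.
Melibiose is present, so GixU is inactive.
No repressor is bound and MibZ is active, so *quvJ* is transcribed.

ON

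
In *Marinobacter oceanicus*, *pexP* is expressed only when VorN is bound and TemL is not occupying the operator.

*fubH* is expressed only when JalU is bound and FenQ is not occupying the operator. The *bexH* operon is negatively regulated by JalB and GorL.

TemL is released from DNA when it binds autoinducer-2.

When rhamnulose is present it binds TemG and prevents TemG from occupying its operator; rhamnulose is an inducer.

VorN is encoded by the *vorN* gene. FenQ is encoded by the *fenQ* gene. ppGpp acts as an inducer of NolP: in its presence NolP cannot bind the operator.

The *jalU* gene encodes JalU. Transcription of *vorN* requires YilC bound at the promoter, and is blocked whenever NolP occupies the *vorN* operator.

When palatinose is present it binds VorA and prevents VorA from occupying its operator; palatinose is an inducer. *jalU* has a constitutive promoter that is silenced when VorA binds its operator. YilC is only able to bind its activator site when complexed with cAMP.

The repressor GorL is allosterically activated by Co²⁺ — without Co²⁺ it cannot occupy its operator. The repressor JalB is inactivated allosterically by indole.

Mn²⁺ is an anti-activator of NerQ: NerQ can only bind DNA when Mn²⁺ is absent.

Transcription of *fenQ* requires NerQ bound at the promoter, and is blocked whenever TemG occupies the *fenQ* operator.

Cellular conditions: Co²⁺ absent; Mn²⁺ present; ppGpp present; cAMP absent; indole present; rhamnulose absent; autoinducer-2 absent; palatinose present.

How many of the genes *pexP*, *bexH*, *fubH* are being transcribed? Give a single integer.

2

ppGpp is present, so NolP is inactive.
cAMP is absent, so YilC is inactive.
Required activator YilC is absent, so *vorN* is not transcribed.
So VorN is not produced.
Autoinducer-2 is absent, so TemL is active.
With repressor TemL bound, *pexP* is not transcribed.
→ *pexP* is OFF.
Indole is present, so JalB is inactive.
Co²⁺ is absent, so GorL is inactive.
With no repressor bound, *bexH* is transcribed.
→ *bexH* is ON.
Rhamnulose is absent, so TemG is active.
Mn²⁺ is present, so NerQ is inactive.
With repressor TemG bound, *fenQ* is not transcribed.
So FenQ is not produced.
Palatinose is present, so VorA is inactive.
With no repressor bound, *jalU* is transcribed.
So JalU is produced and active.
No repressor is bound and JalU is active, so *fubH* is transcribed.
→ *fubH* is ON.
2 of the 3 genes are transcribed.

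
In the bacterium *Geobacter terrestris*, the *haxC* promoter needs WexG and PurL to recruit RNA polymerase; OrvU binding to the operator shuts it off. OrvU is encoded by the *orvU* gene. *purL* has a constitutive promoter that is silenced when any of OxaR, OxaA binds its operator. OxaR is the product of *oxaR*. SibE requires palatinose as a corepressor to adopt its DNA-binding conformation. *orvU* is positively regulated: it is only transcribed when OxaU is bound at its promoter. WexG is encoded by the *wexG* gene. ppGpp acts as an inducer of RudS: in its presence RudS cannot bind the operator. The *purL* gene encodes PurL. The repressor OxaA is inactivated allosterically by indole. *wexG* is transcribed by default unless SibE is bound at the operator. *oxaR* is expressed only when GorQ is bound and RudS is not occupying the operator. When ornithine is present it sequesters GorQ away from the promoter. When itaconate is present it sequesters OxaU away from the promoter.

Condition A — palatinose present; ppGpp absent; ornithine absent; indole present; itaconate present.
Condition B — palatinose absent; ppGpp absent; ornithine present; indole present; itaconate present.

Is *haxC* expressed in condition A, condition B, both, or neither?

Condition A:
Palatinose is present, so SibE is active.
With repressor SibE bound, *wexG* is not transcribed.
So WexG is not produced.
ppGpp is absent, so RudS is active.
Ornithine is absent, so GorQ is active.
With repressor RudS bound, *oxaR* is not transcribed.
So OxaR is not produced.
Indole is present, so OxaA is inactive.
With no repressor bound, *purL* is transcribed.
So PurL is produced and active.
Itaconate is present, so OxaU is inactive.
Required activator OxaU is absent, so *orvU* is not transcribed.
So OrvU is not produced.
Required activator WexG is absent, so *haxC* is not transcribed.
→ *haxC* is OFF in A.
Condition B:
Palatinose is absent, so SibE is inactive.
With no repressor bound, *wexG* is transcribed.
So WexG is produced and active.
ppGpp is absent, so RudS is active.
Ornithine is present, so GorQ is inactive.
With repressor RudS bound, *oxaR* is not transcribed.
So OxaR is not produced.
Indole is present, so OxaA is inactive.
With no repressor bound, *purL* is transcribed.
So PurL is produced and active.
Itaconate is present, so OxaU is inactive.
Required activator OxaU is absent, so *orvU* is not transcribed.
So OrvU is not produced.
No repressor is bound and WexG and PurL are active, so *haxC* is transcribed.
→ *haxC* is ON in B.

B only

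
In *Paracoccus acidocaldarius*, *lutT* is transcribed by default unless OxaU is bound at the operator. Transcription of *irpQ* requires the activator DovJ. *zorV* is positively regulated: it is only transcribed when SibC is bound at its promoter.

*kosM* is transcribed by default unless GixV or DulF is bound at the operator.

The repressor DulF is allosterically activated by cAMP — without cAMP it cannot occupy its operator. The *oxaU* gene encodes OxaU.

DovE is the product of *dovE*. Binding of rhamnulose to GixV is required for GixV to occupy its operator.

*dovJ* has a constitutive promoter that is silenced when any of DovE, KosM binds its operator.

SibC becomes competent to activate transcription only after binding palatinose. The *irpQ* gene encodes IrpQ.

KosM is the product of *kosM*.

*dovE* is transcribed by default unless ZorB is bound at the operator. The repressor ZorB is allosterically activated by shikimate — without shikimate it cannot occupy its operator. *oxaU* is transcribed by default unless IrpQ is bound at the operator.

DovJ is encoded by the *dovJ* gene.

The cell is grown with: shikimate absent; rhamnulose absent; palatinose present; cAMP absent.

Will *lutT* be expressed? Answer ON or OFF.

OFF

Shikimate is absent, so ZorB is inactive.
With no repressor bound, *dovE* is transcribed.
So DovE is produced and active.
Rhamnulose is absent, so GixV is inactive.
cAMP is absent, so DulF is inactive.
With no repressor bound, *kosM* is transcribed.
So KosM is produced and active.
With repressor DovE bound, *dovJ* is not transcribed.
So DovJ is not produced.
Required activator DovJ is absent, so *irpQ* is not transcribed.
So IrpQ is not produced.
With no repressor bound, *oxaU* is transcribed.
So OxaU is produced and active.
With repressor OxaU bound, *lutT* is not transcribed.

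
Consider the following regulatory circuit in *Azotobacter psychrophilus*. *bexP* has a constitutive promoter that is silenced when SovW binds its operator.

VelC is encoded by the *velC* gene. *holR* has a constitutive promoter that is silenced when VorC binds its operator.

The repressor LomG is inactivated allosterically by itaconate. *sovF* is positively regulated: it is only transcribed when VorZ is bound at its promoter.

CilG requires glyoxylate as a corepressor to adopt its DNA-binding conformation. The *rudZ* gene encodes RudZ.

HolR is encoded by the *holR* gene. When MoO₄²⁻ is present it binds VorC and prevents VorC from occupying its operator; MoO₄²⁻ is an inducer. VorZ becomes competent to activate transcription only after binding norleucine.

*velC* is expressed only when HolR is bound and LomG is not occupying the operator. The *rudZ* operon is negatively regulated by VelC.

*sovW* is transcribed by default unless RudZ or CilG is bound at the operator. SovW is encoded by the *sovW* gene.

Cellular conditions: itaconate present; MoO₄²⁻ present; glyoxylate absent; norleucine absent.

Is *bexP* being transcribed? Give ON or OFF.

MoO₄²⁻ is present, so VorC is inactive.
With no repressor bound, *holR* is transcribed.
So HolR is produced and active.
Itaconate is present, so LomG is inactive.
No repressor is bound and HolR is active, so *velC* is transcribed.
So VelC is produced and active.
With repressor VelC bound, *rudZ* is not transcribed.
So RudZ is not produced.
Glyoxylate is absent, so CilG is inactive.
With no repressor bound, *sovW* is transcribed.
So SovW is produced and active.
With repressor SovW bound, *bexP* is not transcribed.

OFF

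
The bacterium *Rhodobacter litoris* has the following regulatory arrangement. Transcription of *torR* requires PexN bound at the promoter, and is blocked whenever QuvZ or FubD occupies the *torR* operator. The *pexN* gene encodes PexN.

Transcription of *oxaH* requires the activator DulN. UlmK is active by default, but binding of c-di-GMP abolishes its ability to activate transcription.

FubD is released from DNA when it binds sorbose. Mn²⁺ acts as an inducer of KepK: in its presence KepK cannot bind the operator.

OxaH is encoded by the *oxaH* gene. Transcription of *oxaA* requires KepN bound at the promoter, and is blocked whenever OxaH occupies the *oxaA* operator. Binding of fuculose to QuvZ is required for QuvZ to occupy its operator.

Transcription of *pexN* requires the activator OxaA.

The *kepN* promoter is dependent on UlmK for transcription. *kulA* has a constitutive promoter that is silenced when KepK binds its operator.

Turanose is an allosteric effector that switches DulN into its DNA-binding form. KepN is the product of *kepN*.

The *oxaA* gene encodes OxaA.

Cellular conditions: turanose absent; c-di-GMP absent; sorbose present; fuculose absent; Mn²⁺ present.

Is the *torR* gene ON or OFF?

Fuculose is absent, so QuvZ is inactive.
Sorbose is present, so FubD is inactive.
c-di-GMP is absent, so UlmK is active.
No repressor is bound and UlmK is active, so *kepN* is transcribed.
So KepN is produced and active.
Turanose is absent, so DulN is inactive.
Required activator DulN is absent, so *oxaH* is not transcribed.
So OxaH is not produced.
No repressor is bound and KepN is active, so *oxaA* is transcribed.
So OxaA is produced and active.
No repressor is bound and OxaA is active, so *pexN* is transcribed.
So PexN is produced and active.
No repressor is bound and PexN is active, so *torR* is transcribed.

ON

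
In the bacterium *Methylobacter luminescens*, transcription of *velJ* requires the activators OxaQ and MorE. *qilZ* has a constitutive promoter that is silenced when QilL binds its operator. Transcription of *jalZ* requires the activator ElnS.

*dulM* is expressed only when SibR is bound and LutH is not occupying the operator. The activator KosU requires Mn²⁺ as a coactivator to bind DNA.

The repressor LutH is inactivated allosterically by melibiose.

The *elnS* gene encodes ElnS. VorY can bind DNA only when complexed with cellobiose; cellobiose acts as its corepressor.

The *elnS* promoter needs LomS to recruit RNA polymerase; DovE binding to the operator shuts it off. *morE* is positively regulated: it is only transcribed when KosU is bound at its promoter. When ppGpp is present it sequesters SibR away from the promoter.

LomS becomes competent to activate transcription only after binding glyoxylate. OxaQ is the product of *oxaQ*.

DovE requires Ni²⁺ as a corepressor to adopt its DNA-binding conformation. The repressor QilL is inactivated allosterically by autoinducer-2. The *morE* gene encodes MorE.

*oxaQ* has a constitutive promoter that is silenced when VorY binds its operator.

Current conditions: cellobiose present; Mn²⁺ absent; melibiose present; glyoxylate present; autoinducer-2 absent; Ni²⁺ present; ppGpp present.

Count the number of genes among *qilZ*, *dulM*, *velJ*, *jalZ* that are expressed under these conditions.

Autoinducer-2 is absent, so QilL is active.
With repressor QilL bound, *qilZ* is not transcribed.
→ *qilZ* is OFF.
Melibiose is present, so LutH is inactive.
ppGpp is present, so SibR is inactive.
Required activator SibR is absent, so *dulM* is not transcribed.
→ *dulM* is OFF.
Cellobiose is present, so VorY is active.
With repressor VorY bound, *oxaQ* is not transcribed.
So OxaQ is not produced.
Mn²⁺ is absent, so KosU is inactive.
Required activator KosU is absent, so *morE* is not transcribed.
So MorE is not produced.
Required activator OxaQ is absent, so *velJ* is not transcribed.
→ *velJ* is OFF.
Glyoxylate is present, so LomS is active.
Ni²⁺ is present, so DovE is active.
With repressor DovE bound, *elnS* is not transcribed.
So ElnS is not produced.
Required activator ElnS is absent, so *jalZ* is not transcribed.
→ *jalZ* is OFF.
0 of the 4 genes are transcribed.

0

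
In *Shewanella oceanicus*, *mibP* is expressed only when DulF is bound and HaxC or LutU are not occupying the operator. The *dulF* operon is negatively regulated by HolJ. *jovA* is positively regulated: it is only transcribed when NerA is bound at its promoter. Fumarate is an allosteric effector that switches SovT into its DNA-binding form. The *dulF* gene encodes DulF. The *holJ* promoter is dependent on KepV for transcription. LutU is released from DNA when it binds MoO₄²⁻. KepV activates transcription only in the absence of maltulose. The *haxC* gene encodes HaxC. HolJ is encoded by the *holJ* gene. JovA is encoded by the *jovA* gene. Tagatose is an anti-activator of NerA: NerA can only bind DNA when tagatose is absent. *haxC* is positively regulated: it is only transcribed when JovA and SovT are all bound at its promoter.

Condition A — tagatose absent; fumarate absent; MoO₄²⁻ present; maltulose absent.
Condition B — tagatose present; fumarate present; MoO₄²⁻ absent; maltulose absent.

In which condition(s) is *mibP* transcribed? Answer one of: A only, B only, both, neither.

neither

Condition A:
Tagatose is absent, so NerA is active.
No repressor is bound and NerA is active, so *jovA* is transcribed.
So JovA is produced and active.
Fumarate is absent, so SovT is inactive.
Required activator SovT is absent, so *haxC* is not transcribed.
So HaxC is not produced.
MoO₄²⁻ is present, so LutU is inactive.
Maltulose is absent, so KepV is active.
No repressor is bound and KepV is active, so *holJ* is transcribed.
So HolJ is produced and active.
With repressor HolJ bound, *dulF* is not transcribed.
So DulF is not produced.
Required activator DulF is absent, so *mibP* is not transcribed.
→ *mibP* is OFF in A.
Condition B:
Tagatose is present, so NerA is inactive.
Required activator NerA is absent, so *jovA* is not transcribed.
So JovA is not produced.
Fumarate is present, so SovT is active.
Required activator JovA is absent, so *haxC* is not transcribed.
So HaxC is not produced.
MoO₄²⁻ is absent, so LutU is active.
Maltulose is absent, so KepV is active.
No repressor is bound and KepV is active, so *holJ* is transcribed.
So HolJ is produced and active.
With repressor HolJ bound, *dulF* is not transcribed.
So DulF is not produced.
With repressor LutU bound, *mibP* is not transcribed.
→ *mibP* is OFF in B.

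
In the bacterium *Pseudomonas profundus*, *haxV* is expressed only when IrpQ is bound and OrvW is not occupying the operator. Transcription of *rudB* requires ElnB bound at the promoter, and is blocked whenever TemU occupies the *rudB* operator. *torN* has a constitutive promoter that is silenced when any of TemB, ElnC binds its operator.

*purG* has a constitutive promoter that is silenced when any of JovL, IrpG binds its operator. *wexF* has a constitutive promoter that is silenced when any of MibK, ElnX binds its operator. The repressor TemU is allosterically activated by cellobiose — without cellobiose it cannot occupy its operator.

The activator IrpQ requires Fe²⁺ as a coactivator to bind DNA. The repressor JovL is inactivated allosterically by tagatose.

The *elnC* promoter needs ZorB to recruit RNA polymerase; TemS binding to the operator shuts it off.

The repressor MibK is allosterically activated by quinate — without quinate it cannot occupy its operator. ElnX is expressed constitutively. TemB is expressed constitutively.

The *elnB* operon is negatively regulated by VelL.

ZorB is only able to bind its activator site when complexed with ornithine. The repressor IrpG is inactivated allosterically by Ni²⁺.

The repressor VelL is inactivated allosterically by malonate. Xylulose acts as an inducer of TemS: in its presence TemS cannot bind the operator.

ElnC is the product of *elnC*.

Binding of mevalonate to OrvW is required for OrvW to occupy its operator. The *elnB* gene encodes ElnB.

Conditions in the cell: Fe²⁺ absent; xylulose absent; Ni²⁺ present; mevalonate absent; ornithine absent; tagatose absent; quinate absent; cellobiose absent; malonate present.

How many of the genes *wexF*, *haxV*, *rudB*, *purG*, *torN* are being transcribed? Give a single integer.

Quinate is absent, so MibK is inactive.
ElnX is produced constitutively and is active.
With repressor ElnX bound, *wexF* is not transcribed.
→ *wexF* is OFF.
Fe²⁺ is absent, so IrpQ is inactive.
Mevalonate is absent, so OrvW is inactive.
Required activator IrpQ is absent, so *haxV* is not transcribed.
→ *haxV* is OFF.
Cellobiose is absent, so TemU is inactive.
Malonate is present, so VelL is inactive.
With no repressor bound, *elnB* is transcribed.
So ElnB is produced and active.
No repressor is bound and ElnB is active, so *rudB* is transcribed.
→ *rudB* is ON.
Tagatose is absent, so JovL is active.
Ni²⁺ is present, so IrpG is inactive.
With repressor JovL bound, *purG* is not transcribed.
→ *purG* is OFF.
TemB is produced constitutively and is active.
Ornithine is absent, so ZorB is inactive.
Xylulose is absent, so TemS is active.
With repressor TemS bound, *elnC* is not transcribed.
So ElnC is not produced.
With repressor TemB bound, *torN* is not transcribed.
→ *torN* is OFF.
1 of the 5 genes is transcribed.

1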